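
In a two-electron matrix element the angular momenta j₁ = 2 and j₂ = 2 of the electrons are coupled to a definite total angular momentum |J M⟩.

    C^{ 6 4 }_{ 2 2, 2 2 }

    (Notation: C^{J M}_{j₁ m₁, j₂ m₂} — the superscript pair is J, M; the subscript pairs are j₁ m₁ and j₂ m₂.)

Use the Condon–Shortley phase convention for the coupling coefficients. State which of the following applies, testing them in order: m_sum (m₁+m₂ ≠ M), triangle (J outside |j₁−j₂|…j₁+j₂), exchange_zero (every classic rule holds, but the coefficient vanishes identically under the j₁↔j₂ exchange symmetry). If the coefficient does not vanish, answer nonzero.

m-sum: m₁+m₂ = 2+2 = 4, M = 4  ✓
triangle: need |j₁−j₂| ≤ J ≤ j₁+j₂, i.e. J ∈ [0, 4]; J = 6 is outside ✗ ⇒ coefficient is 0

triangle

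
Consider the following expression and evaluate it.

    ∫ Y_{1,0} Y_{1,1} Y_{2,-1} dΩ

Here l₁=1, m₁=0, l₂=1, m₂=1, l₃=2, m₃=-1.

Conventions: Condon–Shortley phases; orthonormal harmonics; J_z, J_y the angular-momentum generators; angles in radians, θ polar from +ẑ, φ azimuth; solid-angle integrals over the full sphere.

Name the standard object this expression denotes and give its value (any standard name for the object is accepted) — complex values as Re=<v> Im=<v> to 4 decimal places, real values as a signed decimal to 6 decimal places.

This is a Gaunt coefficient — the integral of a triple product of spherical harmonics over the sphere.
Checks pass: Σm=0; 4 even; l₃=2∈[0,2].
(2·1+1)(2·1+1)(2·2+1) = 45
Δ: 0! 2! 2! / 5! → 1/30
sum: t=0:+1/1 = 1/1
3j²(1 1 2; 0 0 0) = Δ·Π!·Σ² = 2/15  (sign +1)
sum: t=0:+1/2 = 1/2
3j²(1 1 2; 0 1 -1) = Δ·Π!·Σ² = 1/10  (sign -1)
combine: 4πI² = 45·2/15·1/10 = 3/5
take √, sign -1: I = -0.21850969

Gaunt coefficient, -0.218510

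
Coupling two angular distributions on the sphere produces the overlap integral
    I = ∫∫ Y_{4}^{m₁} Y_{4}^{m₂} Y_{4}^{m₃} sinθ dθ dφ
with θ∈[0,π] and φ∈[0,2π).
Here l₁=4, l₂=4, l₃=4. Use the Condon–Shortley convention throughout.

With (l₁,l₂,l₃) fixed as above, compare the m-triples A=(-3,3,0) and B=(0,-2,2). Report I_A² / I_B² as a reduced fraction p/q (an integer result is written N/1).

441/121

l's match ⇒ only the (l;m) 3-j factors differ between A and B.
A: triangle coeff Δ(4,4,4) = 1/450450; Σ_t [3,4]: t=3:−1/3456 t=4:+1/864 = 1/1152; (3j)²=7/286 [(4 4 4; -3 3 0)], sign=+1
B: triangle coeff Δ(4,4,4) = 1/450450; Σ_t [0,2]: t=0:+1/2304 t=1:−1/216 t=2:+1/384 = -11/6912; (3j)²=11/1638 [(4 4 4; 0 -2 2)], sign=-1
I_A²/I_B² = (7/286)/(11/1638) = 441/121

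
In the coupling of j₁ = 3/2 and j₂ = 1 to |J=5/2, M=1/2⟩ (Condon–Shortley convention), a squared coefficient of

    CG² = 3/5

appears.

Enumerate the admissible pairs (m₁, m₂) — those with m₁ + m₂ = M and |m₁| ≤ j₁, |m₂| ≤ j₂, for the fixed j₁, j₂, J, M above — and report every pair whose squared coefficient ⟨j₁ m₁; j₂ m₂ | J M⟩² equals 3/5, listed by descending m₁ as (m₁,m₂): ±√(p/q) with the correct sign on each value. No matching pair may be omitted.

Admissible pairs with m₁+m₂ = M = 1/2: (-1/2,1), (1/2,0), (3/2,-1)
  (m₁,m₂)=(3/2,-1): CG² = 1/10, CG = +√(1/10)
  (m₁,m₂)=(1/2,0): CG² = 3/5, CG = +√(3/5)   ← matches the target
  (m₁,m₂)=(-1/2,1): CG² = 3/10, CG = +√(3/10)
Pairs with CG² = 3/5: (1/2,0): +√(3/5)

(1/2,0): +√(3/5)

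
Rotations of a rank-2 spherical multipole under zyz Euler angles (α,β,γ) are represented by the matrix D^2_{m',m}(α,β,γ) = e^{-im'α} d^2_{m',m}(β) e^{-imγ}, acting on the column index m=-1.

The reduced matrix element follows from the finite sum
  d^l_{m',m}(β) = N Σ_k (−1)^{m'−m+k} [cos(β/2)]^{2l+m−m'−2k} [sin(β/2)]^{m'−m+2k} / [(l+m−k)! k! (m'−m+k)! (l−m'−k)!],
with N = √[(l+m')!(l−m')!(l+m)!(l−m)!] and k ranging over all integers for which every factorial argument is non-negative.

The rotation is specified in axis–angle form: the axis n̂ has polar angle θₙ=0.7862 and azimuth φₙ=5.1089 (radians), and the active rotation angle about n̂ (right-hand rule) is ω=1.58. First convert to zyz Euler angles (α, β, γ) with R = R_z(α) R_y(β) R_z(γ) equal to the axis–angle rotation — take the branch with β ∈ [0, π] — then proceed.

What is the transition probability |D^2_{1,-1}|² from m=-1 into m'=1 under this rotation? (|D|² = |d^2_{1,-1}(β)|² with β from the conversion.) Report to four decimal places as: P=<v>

P=0.2527

Axis–angle → zyz. n̂ = (sinθₙcosφₙ, sinθₙsinφₙ, cosθₙ) = (+0.273305, -0.652768, +0.706540), ω = 1.5800.
R = I cosω + sinω [n̂]ₓ + (1−cosω) n̂n̂ᵀ gives
  R = [+0.066180, -0.886557, -0.457862; +0.526463, +0.420824, -0.738745; +0.847619, -0.192158, +0.494589]
β = atan2(√(R₁₃²+R₂₃²), R₃₃) = 1.053434; α = atan2(R₂₃, R₁₃) mod 2π = 4.157549; γ = atan2(R₃₂, −R₃₁) mod 2π = 3.364527
D^2_{1,-1}(4.1575,1.0534,3.3645) = e^{-i·1·4.1575}·d^2_{1,-1}(1.0534)·e^{-i·-1·3.3645}. Compute d first:
c=cos(1.053434/2)=0.864462, s=sin(1.053434/2)=0.502698; N=√[6·1·1·6]=6.000000
The bounds max(0,m−m')=0 and min(l+m,l−m')=1 give 2 terms
  k=0: (−1)^2·6.0000/(2)·0.8645^2·0.5027^2 = +0.566536
  k=1: (−1)^3·6.0000/(6)·0.8645^0·0.5027^4 = -0.063860
d^2_{1,-1}(1.0534) = +0.566536 -0.063860 = +0.502676
|D^2_{1,-1}|² = |d^2_{1,-1}(β)|² = (+0.502676)² = 0.252683 (the z-rotation phases have unit modulus)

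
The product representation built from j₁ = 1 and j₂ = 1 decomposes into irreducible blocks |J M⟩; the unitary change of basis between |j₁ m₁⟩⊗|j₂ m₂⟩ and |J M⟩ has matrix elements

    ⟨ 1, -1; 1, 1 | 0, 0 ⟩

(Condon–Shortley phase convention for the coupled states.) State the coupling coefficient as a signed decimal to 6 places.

j₁+j₂−J=2  J+j₁−j₂=0  J−j₁+j₂=0  j₁+j₂+J+1=3
(j₁±m₁, j₂±m₂, J±M) = (0,2,2,0,0,0)
P² = 4/3
sum k=2..2:
  [2] +1/2 = 1/2
S = 1/2
C² = P²·S² = 1/3 ; C = +0.577350

+0.577350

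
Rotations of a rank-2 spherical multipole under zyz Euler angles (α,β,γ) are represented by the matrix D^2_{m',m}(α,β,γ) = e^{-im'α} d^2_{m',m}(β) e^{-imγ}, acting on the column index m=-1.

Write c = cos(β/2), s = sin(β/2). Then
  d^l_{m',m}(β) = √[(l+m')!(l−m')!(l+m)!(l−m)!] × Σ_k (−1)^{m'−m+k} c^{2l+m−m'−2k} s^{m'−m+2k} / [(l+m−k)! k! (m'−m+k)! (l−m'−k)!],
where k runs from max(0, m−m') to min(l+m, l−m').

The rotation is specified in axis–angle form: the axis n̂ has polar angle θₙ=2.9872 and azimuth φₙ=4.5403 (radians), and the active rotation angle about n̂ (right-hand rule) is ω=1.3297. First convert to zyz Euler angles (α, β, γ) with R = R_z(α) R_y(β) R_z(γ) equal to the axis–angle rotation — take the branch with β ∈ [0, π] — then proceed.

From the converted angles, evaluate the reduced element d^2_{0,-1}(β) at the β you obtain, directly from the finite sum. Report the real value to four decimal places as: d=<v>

d=-0.2272

Axis–angle → zyz. n̂ = (sinθₙcosφₙ, sinθₙsinφₙ, cosθₙ) = (-0.026333, -0.151509, -0.988105), ω = 1.3297.
R = I cosω + sinω [n̂]ₓ + (1−cosω) n̂n̂ᵀ gives
  R = [+0.239295, +0.962563, -0.127319; -0.956489, +0.256241, +0.139533; +0.166934, +0.088390, +0.981998]
β = atan2(√(R₁₃²+R₂₃²), R₃₃) = 0.190032; α = atan2(R₂₃, R₁₃) mod 2π = 2.310455; γ = atan2(R₃₂, −R₃₁) mod 2π = 2.654633
d^2_{0,-1}(β=0.1900) via the finite sum:
With c≡cos(β/2)=0.995489 and s≡sin(β/2)=0.094873, N=[2·2·1·6]^{1/2}=4.898979
k: max(0,(-1)−(0))=0 … min(2+(-1),2−(0))=1
  k=0: (−1)^1·4.8990/(2)·0.9955^3·0.0949^1 = -0.229260
  k=1: (−1)^2·4.8990/(2)·0.9955^1·0.0949^3 = +0.002082
d^2_{0,-1}(0.1900) = -0.229260 +0.002082 = -0.227178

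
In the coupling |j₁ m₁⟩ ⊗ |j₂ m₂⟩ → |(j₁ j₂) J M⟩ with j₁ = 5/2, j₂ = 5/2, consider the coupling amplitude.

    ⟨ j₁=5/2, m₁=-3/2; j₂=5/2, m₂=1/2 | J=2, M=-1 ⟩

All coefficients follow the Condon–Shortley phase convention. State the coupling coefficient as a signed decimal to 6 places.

j₁+j₂−J=3  J+j₁−j₂=2  J−j₁+j₂=2  j₁+j₂+J+1=8
(j₁±m₁, j₂±m₂, J±M) = (1,4,3,2,1,3)
P² = 36/7
sum k=2..3:
  [2] +1/4 = 1/4
  [3] −1/12 = -1/12
S = 1/6
C² = P²·S² = 1/7 ; C = +0.377964

+√(1/7) = +0.377964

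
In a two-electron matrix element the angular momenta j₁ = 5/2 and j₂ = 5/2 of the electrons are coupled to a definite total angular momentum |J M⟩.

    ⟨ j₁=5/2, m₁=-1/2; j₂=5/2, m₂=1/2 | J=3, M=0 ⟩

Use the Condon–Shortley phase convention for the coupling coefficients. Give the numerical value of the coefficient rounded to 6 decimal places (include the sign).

−√(4/45) ≈ -0.298142

triangle: 2!×3!×3!/9! = 72/362880
(j±m)!: 2!×3!×3!×2!×3!×3! = 5184
prefactor² = (2J+1)×Δ×N² = 36/5
  k=0: +1/(0!×2!×3!×3!×0!×0!) = 1/72
  k=1: −1/(1!×1!×2!×2!×1!×1!) = -1/4
  k=2: +1/(2!×0!×1!×1!×2!×2!) = 1/8
Σ = -1/9  ⇒  CG² = 36/5×(-1/9)² = 4/45
CG = −√(4/45) = -0.298142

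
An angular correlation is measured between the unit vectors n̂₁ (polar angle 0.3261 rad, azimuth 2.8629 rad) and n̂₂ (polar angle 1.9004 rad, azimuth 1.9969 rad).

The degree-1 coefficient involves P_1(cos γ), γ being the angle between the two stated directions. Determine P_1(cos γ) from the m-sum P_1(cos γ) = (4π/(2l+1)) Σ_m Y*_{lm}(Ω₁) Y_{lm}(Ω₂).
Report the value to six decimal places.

-0.110234

Summing Y*_{l m}(θ₁,φ₁)·Y_{l m}(θ₂,φ₂) over m ∈ [−1, 1]; prefactor 4π/(2·1+1) = 4.188790:
  m=-1: Y*=-0.10641 + 0.03045j  Y=-0.13511 - 0.29767j  product 0.02344 + 0.02756j
  m=+0: Y*=0.46285 + 0.00000j  Y=-0.15815 + 0.00000j  product -0.07320 + 0.00000j
  m=+1: Y*=0.10641 + 0.03045j  Y=0.13511 - 0.29767j  product 0.02344 - 0.02756j
Accumulated sum -0.02632 + 0.00000j; after 4π/(2l+1) scaling, -0.11023 + 0.00000j ⇒ P_1 = -0.110234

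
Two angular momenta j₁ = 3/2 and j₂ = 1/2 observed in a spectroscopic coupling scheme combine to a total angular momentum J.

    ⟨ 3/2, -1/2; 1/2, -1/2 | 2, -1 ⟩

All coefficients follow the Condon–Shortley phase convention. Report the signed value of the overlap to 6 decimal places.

+0.866025  (= +√(3/4))

√[5·0!3!1!/5! · 1!2!0!1!1!3!] = √(3)
  +(−1)^0/∏(0,0,2,0,1,1)! = 1/2  (running 1/2)
⟨..|..⟩ = √(3)·(1/2) = +0.866025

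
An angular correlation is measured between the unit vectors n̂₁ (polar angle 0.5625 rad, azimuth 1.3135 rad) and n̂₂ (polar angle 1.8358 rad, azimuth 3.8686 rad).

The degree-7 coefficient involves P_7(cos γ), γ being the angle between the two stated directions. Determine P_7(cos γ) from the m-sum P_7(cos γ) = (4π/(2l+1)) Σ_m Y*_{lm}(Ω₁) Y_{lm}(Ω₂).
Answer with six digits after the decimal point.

Summing Y*_{l m}(θ₁,φ₁)·Y_{l m}(θ₂,φ₂) over m ∈ [−7, 7]; prefactor 4π/(2·7+1) = 0.837758:
  [-7]  conj(Y_{7,-7})(Ω₁) = -0.005973+0.001400i ; Y_{7,-7}(Ω₂) = -0.143423-0.362593i ; Δ = +0.001364+0.001965i
  [-6]  conj(Y_{7,-6})(Ω₁) = -0.000984+0.036399i ; Y_{7,-6}(Ω₂) = +0.135897-0.371894i ; Δ = +0.013403+0.005312i
  [-5]  conj(Y_{7,-5})(Ω₁) = +0.126146+0.036864i ; Y_{7,-5}(Ω₂) = -0.029280+0.015747i ; Δ = -0.004274+0.000907i
  [-4]  conj(Y_{7,-4})(Ω₁) = +0.163157-0.271195i ; Y_{7,-4}(Ω₂) = -0.341982-0.081359i ; Δ = -0.077861+0.079469i
  [-3]  conj(Y_{7,-3})(Ω₁) = -0.339385-0.348681i ; Y_{7,-3}(Ω₂) = -0.048700-0.069646i ; Δ = -0.007756+0.040618i
  [-2]  conj(Y_{7,-2})(Ω₁) = -0.311647+0.176206i ; Y_{7,-2}(Ω₂) = -0.036142+0.308079i ; Δ = -0.043022-0.102380i
  [-1]  conj(Y_{7,-1})(Ω₁) = -0.040485-0.153862i ; Y_{7,-1}(Ω₂) = -0.095338+0.084807i ; Δ = +0.016908+0.011235i
  [+0]  conj(Y_{7,0})(Ω₁) = -0.419007-0.000000i ; Y_{7,0}(Ω₂) = +0.295347+0.000000i ; Δ = -0.123753-0.000000i
  [+1]  conj(Y_{7,1})(Ω₁) = +0.040485-0.153862i ; Y_{7,1}(Ω₂) = +0.095338+0.084807i ; Δ = +0.016908-0.011235i
  [+2]  conj(Y_{7,2})(Ω₁) = -0.311647-0.176206i ; Y_{7,2}(Ω₂) = -0.036142-0.308079i ; Δ = -0.043022+0.102380i
  [+3]  conj(Y_{7,3})(Ω₁) = +0.339385-0.348681i ; Y_{7,3}(Ω₂) = +0.048700-0.069646i ; Δ = -0.007756-0.040618i
  [+4]  conj(Y_{7,4})(Ω₁) = +0.163157+0.271195i ; Y_{7,4}(Ω₂) = -0.341982+0.081359i ; Δ = -0.077861-0.079469i
  [+5]  conj(Y_{7,5})(Ω₁) = -0.126146+0.036864i ; Y_{7,5}(Ω₂) = +0.029280+0.015747i ; Δ = -0.004274-0.000907i
  [+6]  conj(Y_{7,6})(Ω₁) = -0.000984-0.036399i ; Y_{7,6}(Ω₂) = +0.135897+0.371894i ; Δ = +0.013403-0.005312i
  [+7]  conj(Y_{7,7})(Ω₁) = +0.005973+0.001400i ; Y_{7,7}(Ω₂) = +0.143423-0.362593i ; Δ = +0.001364-0.001965i
Σ over m = -0.326227+0.000000i; ×(4π/15) → -0.273299+0.000000i. Real part: -0.273299

-0.273299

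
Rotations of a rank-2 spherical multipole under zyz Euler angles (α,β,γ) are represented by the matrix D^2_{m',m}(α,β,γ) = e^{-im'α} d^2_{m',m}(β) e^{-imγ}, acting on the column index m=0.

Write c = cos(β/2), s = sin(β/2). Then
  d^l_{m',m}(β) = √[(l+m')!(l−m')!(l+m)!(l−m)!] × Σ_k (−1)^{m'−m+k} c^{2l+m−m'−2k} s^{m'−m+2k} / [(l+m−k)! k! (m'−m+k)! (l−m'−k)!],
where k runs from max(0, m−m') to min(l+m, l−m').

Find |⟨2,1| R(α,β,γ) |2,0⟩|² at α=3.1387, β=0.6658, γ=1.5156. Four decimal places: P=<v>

D^2_{1,0}(3.1387,0.6658,1.5156) = e^{-i·1·3.1387}·d^2_{1,0}(0.6658)·e^{-i·0·1.5156}. Compute d first:
With c≡cos(β/2)=0.945099 and s≡sin(β/2)=0.326785, N=[6·1·2·2]^{1/2}=4.898979
Admissible k: 0..1 (factorial args all ≥0)
  k=0: (−1)^1·4.8990/(2)·0.9451^3·0.3268^1 = -0.675724
  k=1: (−1)^2·4.8990/(2)·0.9451^1·0.3268^3 = +0.080787
d^2_{1,0}(0.6658) = -0.675724 +0.080787 = -0.594937
|D^2_{1,0}|² = |d^2_{1,0}(β)|² = (-0.594937)² = 0.353951 (the z-rotation phases have unit modulus)

P=0.3540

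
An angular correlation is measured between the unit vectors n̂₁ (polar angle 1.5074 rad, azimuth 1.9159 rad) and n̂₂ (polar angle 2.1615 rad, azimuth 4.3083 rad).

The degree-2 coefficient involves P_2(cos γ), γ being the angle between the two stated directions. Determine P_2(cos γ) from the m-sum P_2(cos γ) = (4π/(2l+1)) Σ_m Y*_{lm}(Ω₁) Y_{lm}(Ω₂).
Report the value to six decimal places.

0.118676

Expand P_2 via completeness: Σ_{m} conj(Y_{2,m}) at Ω₁ times Y_{2,m} at Ω₂ —
  m=-2: Y*=-0.296666-0.244953i  Y=-0.184073-0.192656i  product +0.007417+0.102243i
  m=-1: Y*=-0.016524+0.045966i  Y=+0.140507-0.328577i  product +0.012782+0.011888i
  m=+0: Y*=-0.311594-0.000000i  Y=-0.021899+0.000000i  product +0.006824+0.000000i
  m=+1: Y*=+0.016524+0.045966i  Y=-0.140507-0.328577i  product +0.012782-0.011888i
  m=+2: Y*=-0.296666+0.244953i  Y=-0.184073+0.192656i  product +0.007417-0.102243i
Total Σ_m = +0.047220+0.000000i. Multiply by 2.513274: +0.118676+0.000000i. P_2(cos γ) = 0.118676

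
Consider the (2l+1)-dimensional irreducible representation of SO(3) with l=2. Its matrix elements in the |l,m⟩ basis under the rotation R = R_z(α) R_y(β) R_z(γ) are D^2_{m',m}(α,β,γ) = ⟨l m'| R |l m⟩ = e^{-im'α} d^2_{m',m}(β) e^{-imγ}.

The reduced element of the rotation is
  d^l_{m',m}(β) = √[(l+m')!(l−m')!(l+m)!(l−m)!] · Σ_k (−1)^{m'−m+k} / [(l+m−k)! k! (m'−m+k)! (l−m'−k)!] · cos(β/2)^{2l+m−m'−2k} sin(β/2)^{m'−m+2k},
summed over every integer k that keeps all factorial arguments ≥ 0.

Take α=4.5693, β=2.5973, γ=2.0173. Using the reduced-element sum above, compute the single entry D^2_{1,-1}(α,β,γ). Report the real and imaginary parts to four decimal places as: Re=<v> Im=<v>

D^2_{1,-1}(4.5693,2.5973,2.0173) = e^{-i·1·4.5693}·d^2_{1,-1}(2.5973)·e^{-i·-1·2.0173}. Compute d first:
c=cos(2.597300/2)=0.268799, s=sin(2.597300/2)=0.963196; N=√[6·1·1·6]=6.000000
k: max(0,(-1)−(1))=0 … min(2+(-1),2−(1))=1
  k=0: (−1)^2·6.0000/(2)·0.2688^2·0.9632^2 = +0.201098
  k=1: (−1)^3·6.0000/(6)·0.2688^0·0.9632^4 = -0.860714
d^2_{1,-1}(2.5973) = +0.201098 -0.860714 = -0.659616
Phases: e^{-i·(1)·4.5693}=-0.142601+0.989780i, e^{-i·(-1)·2.0173}=-0.431815+0.901962i ⇒ D=+0.548252+0.366762i

Re=0.5483 Im=0.3668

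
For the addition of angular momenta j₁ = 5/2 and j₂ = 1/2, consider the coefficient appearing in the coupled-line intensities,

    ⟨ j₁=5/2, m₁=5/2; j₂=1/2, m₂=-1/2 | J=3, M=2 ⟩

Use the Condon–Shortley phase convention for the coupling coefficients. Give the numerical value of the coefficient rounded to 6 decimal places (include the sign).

j₁+j₂−J=0  J+j₁−j₂=5  J−j₁+j₂=1  j₁+j₂+J+1=7
(j₁±m₁, j₂±m₂, J±M) = (5,0,0,1,5,1)
P² = 2400
sum k=0..0:
  [0] +1/120 = 1/120
S = 1/120
C² = P²·S² = 1/6 ; C = +0.408248

+0.408248  (= +√(1/6))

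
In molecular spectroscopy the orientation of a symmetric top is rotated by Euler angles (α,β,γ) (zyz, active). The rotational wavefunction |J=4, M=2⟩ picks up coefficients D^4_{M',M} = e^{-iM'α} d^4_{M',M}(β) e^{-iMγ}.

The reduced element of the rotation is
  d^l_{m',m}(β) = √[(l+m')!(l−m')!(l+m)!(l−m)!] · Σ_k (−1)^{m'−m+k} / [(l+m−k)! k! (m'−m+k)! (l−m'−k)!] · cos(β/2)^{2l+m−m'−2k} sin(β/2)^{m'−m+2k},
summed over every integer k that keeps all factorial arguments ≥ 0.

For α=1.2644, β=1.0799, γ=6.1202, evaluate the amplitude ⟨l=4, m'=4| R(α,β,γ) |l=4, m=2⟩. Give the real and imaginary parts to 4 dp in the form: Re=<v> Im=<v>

Re=0.0107 Im=0.5568

D^4_{4,2}(1.2644,1.0799,6.1202) = e^{-i·4·1.2644}·d^4_{4,2}(1.0799)·e^{-i·2·6.1202}. Compute d first:
Half-angle: c=0.857734, s=0.514093. N=√(40320·1·720·2)=7619.763776
The bounds max(0,m−m')=0 and min(l+m,l−m')=0 give 1 term
  k=0: (−1)^2·7619.7638/(1440)·0.8577^6·0.5141^2 = +0.556903
d^4_{4,2}(1.0799) = +0.556903
Attach z-rotation phases: D = e^{-i(4)(1.2644)}·(+0.556903)·e^{-i(2)(6.1202)} = +0.010714+0.556800i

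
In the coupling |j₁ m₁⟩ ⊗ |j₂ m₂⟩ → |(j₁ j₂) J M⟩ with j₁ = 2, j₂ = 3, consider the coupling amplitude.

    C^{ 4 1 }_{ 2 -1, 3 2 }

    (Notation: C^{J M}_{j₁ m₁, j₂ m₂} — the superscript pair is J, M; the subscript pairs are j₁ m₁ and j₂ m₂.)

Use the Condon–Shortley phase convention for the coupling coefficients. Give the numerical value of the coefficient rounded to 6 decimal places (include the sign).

-0.591608

triangle: 1!×3!×5!/10! = 720/3628800
(j±m)!: 1!×3!×5!×1!×5!×3! = 518400
prefactor² = (2J+1)×Δ×N² = 6480/7
  k=0: +1/(0!×1!×3!×5!×0!×0!) = 1/720
  k=1: −1/(1!×0!×2!×4!×1!×1!) = -1/48
Σ = -7/360  ⇒  CG² = 6480/7×(-7/360)² = 7/20
CG = −√(7/20) = -0.591608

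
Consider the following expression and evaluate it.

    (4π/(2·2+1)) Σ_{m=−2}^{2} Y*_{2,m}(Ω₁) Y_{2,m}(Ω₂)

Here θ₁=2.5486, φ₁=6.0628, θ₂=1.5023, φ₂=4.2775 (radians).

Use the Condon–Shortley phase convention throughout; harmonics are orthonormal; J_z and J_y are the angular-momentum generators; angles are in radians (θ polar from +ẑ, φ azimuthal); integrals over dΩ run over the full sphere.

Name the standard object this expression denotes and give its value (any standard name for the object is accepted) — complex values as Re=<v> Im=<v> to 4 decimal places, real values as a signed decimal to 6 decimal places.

Legendre polynomial (addition theorem), -0.453833

This sum is the spherical-harmonic addition theorem: it equals the Legendre polynomial P_l(cos γ) of the angle γ between the two directions.
Addition theorem: P_2(cos γ) = (4π/5) Σ_m Y*_{lm}(Ω₁) Y_{lm}(Ω₂), m = −2…2:
  term(m=-2) = (-0.042177, -0.019293)   from Y*(Ω₁)=(0.109106, -0.051468), Y(Ω₂)=(-0.247978, -0.293802)
  term(m=-1) = (0.004020, -0.018454)   from Y*(Ω₁)=(-0.349366, 0.078266), Y(Ω₂)=(-0.022225, 0.047841)
  term(m=+0) = (-0.104260, 0.000000)   from Y*(Ω₁)=(0.335285, -0.000000), Y(Ω₂)=(-0.310959, 0.000000)
  term(m=+1) = (0.004020, 0.018454)   from Y*(Ω₁)=(0.349366, 0.078266), Y(Ω₂)=(0.022225, 0.047841)
  term(m=+2) = (-0.042177, 0.019293)   from Y*(Ω₁)=(0.109106, 0.051468), Y(Ω₂)=(-0.247978, 0.293802)
Total Σ_m = (-0.180575, -0.000000). Multiply by 2.513274: (-0.453833, -0.000000). P_2(cos γ) = -0.453833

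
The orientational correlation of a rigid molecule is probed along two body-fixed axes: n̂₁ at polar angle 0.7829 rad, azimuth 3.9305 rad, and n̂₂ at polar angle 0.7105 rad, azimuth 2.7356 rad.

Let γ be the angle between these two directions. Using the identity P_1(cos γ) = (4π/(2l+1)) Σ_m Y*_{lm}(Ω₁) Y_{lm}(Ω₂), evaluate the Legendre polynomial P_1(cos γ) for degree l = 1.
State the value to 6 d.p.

Expand P_1 via completeness: Σ_{m} conj(Y_{1,m}) at Ω₁ times Y_{1,m} at Ω₂ —
  term(m=-1) = 0.02016 + 0.05108j   from Y*(Ω₁)=-0.17171 - 0.17292j, Y(Ω₂)=-0.20702 - 0.08899j
  term(m=+0) = 0.12828 + 0.00000j   from Y*(Ω₁)=0.34636 + 0.00000j, Y(Ω₂)=0.37038 + 0.00000j
  term(m=+1) = 0.02016 - 0.05108j   from Y*(Ω₁)=0.17171 - 0.17292j, Y(Ω₂)=0.20702 - 0.08899j
Total Σ_m = 0.16860 + 0.00000j. Multiply by 4.188790: 0.70623 + 0.00000j. P_1(cos γ) = 0.706230

0.706230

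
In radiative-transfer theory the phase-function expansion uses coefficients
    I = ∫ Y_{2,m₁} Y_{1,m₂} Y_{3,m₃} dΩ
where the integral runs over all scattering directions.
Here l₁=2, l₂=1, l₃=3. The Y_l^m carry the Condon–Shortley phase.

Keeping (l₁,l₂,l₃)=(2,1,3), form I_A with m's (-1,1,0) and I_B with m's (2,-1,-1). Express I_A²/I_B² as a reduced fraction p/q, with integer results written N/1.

Same 2,1,3: normalisation and zero-m 3j drop out of the ratio.
A: Δ: 0! 4! 2! / 7! → 1/105; sum: t=0:+1/12 = 1/12; 3j²(2 1 3; -1 1 0) = Δ·Π!·Σ² = 1/35  (sign -1)
B: Δ: 0! 4! 2! / 7! → 1/105; sum: t=0:+1/48 = 1/48; 3j²(2 1 3; 2 -1 -1) = Δ·Π!·Σ² = 1/105  (sign +1)
I_A²/I_B² = (1/35)/(1/105) = 3/1

3/1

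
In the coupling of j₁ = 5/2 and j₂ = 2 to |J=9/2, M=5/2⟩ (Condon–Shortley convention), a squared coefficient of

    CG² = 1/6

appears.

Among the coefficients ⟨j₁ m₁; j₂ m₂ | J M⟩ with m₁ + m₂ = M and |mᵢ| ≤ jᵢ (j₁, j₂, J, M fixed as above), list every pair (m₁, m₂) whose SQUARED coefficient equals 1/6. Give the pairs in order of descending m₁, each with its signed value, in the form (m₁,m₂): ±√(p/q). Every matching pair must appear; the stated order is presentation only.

(5/2,0): +√(1/6)

Admissible pairs with m₁+m₂ = M = 5/2: (1/2,2), (3/2,1), (5/2,0)
  (m₁,m₂)=(5/2,0): CG² = 1/6, CG = +√(1/6)   ← matches the target
  (m₁,m₂)=(3/2,1): CG² = 5/9, CG = +√(5/9)
  (m₁,m₂)=(1/2,2): CG² = 5/18, CG = +√(5/18)
Pairs with CG² = 1/6: (5/2,0): +√(1/6)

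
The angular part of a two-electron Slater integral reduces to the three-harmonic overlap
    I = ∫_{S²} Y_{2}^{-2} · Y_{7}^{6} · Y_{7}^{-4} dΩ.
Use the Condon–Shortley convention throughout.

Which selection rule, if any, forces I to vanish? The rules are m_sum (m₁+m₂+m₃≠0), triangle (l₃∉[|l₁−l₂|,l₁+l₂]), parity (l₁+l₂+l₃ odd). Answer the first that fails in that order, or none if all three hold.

m₁+m₂+m₃ = -2 + 6 − 4 = 0  ✓
triangle: |2−7|=5 ≤ l₃=7 ≤ 2+7=9  ✓
parity: l₁+l₂+l₃ = 16 is even  ✓

none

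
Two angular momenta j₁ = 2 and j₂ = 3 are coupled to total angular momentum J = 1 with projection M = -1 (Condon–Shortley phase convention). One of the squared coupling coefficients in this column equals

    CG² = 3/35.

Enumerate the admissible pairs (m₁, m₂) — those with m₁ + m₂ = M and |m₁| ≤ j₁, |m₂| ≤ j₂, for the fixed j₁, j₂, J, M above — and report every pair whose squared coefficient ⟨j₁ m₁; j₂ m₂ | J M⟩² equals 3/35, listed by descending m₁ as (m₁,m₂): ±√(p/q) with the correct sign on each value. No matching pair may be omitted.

(-1,0): −√(3/35)

Admissible pairs with m₁+m₂ = M = -1: (-2,1), (-1,0), (0,-1), (1,-2), (2,-3)
  (m₁,m₂)=(2,-3): CG² = 3/7, CG = +√(3/7)
  (m₁,m₂)=(1,-2): CG² = 2/7, CG = −√(2/7)
  (m₁,m₂)=(0,-1): CG² = 6/35, CG = +√(6/35)
  (m₁,m₂)=(-1,0): CG² = 3/35, CG = −√(3/35)   ← matches the target
  (m₁,m₂)=(-2,1): CG² = 1/35, CG = +√(1/35)
Pairs with CG² = 3/35: (-1,0): −√(3/35)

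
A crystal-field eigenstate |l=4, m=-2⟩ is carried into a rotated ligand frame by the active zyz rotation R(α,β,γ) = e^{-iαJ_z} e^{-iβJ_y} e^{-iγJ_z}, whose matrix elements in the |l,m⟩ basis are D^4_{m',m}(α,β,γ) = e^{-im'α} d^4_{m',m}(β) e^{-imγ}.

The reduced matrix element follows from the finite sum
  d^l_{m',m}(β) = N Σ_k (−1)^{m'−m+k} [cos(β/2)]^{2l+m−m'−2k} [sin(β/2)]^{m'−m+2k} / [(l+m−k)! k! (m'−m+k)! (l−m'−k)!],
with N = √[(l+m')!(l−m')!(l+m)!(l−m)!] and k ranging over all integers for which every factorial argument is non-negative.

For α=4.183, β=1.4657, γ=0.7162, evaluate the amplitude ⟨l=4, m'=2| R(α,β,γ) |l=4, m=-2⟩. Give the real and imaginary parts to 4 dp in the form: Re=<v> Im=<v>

Re=0.2887 Im=-0.2197

First d^4_{2,-2}(β=1.4657), then the phase factors e^{-i(2)α} and e^{-i(-2)γ}:
Half-angle: c=0.743271, s=0.668991. N=√(720·2·2·720)=1440.000000
The bounds max(0,m−m')=0 and min(l+m,l−m')=2 give 3 terms
  k=0: (−1)^4·1440.0000/(96)·0.7433^4·0.6690^4 = +0.916980
  k=1: (−1)^5·1440.0000/(120)·0.7433^2·0.6690^6 = -0.594286
  k=2: (−1)^6·1440.0000/(1440)·0.7433^0·0.6690^8 = +0.040120
d^4_{2,-2}(1.4657) = +0.916980 -0.594286 +0.040120 = +0.362813
D = (-0.489938-0.871757i)·(+0.362813)·(+0.137955+0.990439i) = +0.288739-0.219690i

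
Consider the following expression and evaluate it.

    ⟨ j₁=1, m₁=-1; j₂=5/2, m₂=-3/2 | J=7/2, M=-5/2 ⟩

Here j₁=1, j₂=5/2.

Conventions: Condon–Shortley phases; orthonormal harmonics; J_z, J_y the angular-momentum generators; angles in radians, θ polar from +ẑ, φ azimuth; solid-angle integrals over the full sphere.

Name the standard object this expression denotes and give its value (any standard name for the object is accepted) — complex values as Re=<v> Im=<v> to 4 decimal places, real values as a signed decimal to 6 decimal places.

This is a Clebsch–Gordan (vector-coupling) coefficient.
triangle: 0!×2!×5!/8! = 240/40320
(j±m)!: 0!×2!×1!×4!×1!×6! = 34560
prefactor² = (2J+1)×Δ×N² = 11520/7
  k=0: +1/(0!×0!×2!×1!×0!×4!) = 1/48
Σ = 1/48  ⇒  CG² = 11520/7×(1/48)² = 5/7
CG = +√(5/7) = +0.845154

Clebsch–Gordan coefficient, +√(5/7) ≈ +0.845154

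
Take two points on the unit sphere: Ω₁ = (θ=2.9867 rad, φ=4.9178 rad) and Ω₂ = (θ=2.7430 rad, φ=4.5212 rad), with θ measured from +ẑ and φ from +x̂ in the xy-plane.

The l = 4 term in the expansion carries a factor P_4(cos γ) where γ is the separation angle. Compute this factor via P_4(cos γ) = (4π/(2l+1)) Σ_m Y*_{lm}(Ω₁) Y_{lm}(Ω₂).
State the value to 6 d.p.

Expand P_4 via completeness: Σ_{m} conj(Y_{4,m}) at Ω₁ times Y_{4,m} at Ω₂ —
  [-4]  conj(Y_{4,-4})(Ω₁) = (0.000171, 0.000184) ; Y_{4,-4}(Ω₂) = (0.007246, 0.006953) ; Δ = (-0.000000, 0.000003)
  [-3]  conj(Y_{4,-3})(Ω₁) = (0.002624, -0.003706) ; Y_{4,-3}(Ω₂) = (-0.036597, 0.056651) ; Δ = (0.000114, 0.000284)
  [-2]  conj(Y_{4,-2})(Ω₁) = (-0.042580, -0.018548) ; Y_{4,-2}(Ω₂) = (-0.231217, -0.092989) ; Δ = (0.008120, 0.008248)
  [-1]  conj(Y_{4,-1})(Ω₁) = (-0.056384, 0.270620) ; Y_{4,-1}(Ω₂) = (0.094718, -0.489365) ; Δ = (0.127091, 0.053225)
  [+0]  conj(Y_{4,0})(Ω₁) = (0.747672, -0.000000) ; Y_{4,0}(Ω₂) = (0.292886, 0.000000) ; Δ = (0.218983, 0.000000)
  [+1]  conj(Y_{4,1})(Ω₁) = (0.056384, 0.270620) ; Y_{4,1}(Ω₂) = (-0.094718, -0.489365) ; Δ = (0.127091, -0.053225)
  [+2]  conj(Y_{4,2})(Ω₁) = (-0.042580, 0.018548) ; Y_{4,2}(Ω₂) = (-0.231217, 0.092989) ; Δ = (0.008120, -0.008248)
  [+3]  conj(Y_{4,3})(Ω₁) = (-0.002624, -0.003706) ; Y_{4,3}(Ω₂) = (0.036597, 0.056651) ; Δ = (0.000114, -0.000284)
  [+4]  conj(Y_{4,4})(Ω₁) = (0.000171, -0.000184) ; Y_{4,4}(Ω₂) = (0.007246, -0.006953) ; Δ = (-0.000000, -0.000003)
Σ over m = (0.489634, -0.000000); ×(4π/9) → (0.683658, -0.000000). Real part: 0.683658

0.683658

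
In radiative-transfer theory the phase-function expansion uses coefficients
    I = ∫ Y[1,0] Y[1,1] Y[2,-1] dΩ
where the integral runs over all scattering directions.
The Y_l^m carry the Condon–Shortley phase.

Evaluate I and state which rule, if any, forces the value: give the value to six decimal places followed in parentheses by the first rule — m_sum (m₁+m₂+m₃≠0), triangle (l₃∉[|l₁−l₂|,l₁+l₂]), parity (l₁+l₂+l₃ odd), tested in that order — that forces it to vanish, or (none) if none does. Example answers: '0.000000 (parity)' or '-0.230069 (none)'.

-0.218510 (none)

Rules hold: Σm=0, L=4 even, 0≤2≤2.
N = 3·3·5 = 45
Δ = 0!·2!·2!/5! = 1/30
Racah Σ t=0..0: t=0:+1/1 = 1/1
⇒ 3j(1 1 2; 0 0 0)² = 2/15, sgn +1
Racah Σ t=0..0: t=0:+1/2 = 1/2
⇒ 3j(1 1 2; 0 1 -1)² = 1/10, sgn -1
4πI² = N·(3j₀)²·(3jₘ)² = 3/5
I = -1·√(0.6/4π) = -0.21850969
No selection rule forces the value: the integral is nonzero (none).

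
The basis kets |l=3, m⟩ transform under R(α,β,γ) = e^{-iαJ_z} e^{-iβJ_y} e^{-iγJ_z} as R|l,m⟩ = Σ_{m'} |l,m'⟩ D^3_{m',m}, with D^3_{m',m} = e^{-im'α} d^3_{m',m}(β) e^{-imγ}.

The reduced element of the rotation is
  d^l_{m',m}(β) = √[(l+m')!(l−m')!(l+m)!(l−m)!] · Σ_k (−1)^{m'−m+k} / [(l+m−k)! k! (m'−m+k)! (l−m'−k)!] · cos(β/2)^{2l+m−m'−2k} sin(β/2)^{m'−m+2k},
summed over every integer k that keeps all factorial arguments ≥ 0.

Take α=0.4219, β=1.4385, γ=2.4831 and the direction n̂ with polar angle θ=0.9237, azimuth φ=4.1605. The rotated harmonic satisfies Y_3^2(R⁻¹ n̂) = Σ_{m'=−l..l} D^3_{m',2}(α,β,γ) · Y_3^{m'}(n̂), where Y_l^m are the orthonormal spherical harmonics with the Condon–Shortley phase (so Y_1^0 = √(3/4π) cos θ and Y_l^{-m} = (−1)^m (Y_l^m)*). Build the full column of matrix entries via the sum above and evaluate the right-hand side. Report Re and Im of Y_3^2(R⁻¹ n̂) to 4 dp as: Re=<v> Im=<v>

Need the full column D^3_{m',2} for m'=−3..3 at α=0.4219, β=1.4385, γ=2.4831.
cos(β/2)=0.752300, sin(β/2)=0.658821
d^3_{-3,2}: single k=5 term ⇒ +0.228719;  D = -0.193916+0.121281i
d^3_{-2,2}: k∈[4..5] ⇒ +0.533115 -0.081772 = +0.451343;  D = -0.251106+0.375042i
d^3_{-1,2}: k∈[3..4] ⇒ +0.770025 -0.295275 = +0.474750;  D = -0.079425+0.468059i
d^3_{0,2}: k∈[2..3] ⇒ +0.761482 -0.583998 = +0.177483;  D = +0.044565+0.171797i
d^3_{1,2}: k∈[1..2] ⇒ +0.502022 -0.770025 = -0.268003;  D = -0.167623-0.209113i
d^3_{2,2}: k∈[0..1] ⇒ +0.181279 -0.695134 = -0.513856;  D = -0.457394-0.234176i
d^3_{3,2}: single k=0 term ⇒ -0.388864;  D = -0.388353-0.019934i
Y_3^{m'}(θ=0.9237,φ=4.1605) and Σ D·Y over m':
  (-0.1939+0.1213i)·(+0.2111+0.0180i)  (-0.2511+0.3750i)·(-0.1766-0.3502i)  (-0.0794+0.4681i)·(-0.1105+0.1794i)  (+0.0446+0.1718i)·(-0.2661+0.0000i)  (-0.1676-0.2091i)·(+0.1105+0.1794i)  (-0.4574-0.2342i)·(-0.1766+0.3502i)  (-0.3884-0.0199i)·(-0.2111+0.0180i)
Y_3^2(R⁻¹ n̂) = +0.309610-0.242620i

Re=0.3096 Im=-0.2426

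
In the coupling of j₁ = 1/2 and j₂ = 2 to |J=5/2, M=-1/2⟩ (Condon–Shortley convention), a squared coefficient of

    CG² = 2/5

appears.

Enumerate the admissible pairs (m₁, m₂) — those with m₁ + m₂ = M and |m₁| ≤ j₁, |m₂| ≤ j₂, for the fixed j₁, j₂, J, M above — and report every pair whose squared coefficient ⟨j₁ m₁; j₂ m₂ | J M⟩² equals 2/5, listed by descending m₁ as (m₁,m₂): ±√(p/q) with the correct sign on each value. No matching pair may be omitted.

Admissible pairs with m₁+m₂ = M = -1/2: (-1/2,0), (1/2,-1)
  (m₁,m₂)=(1/2,-1): CG² = 2/5, CG = +√(2/5)   ← matches the target
  (m₁,m₂)=(-1/2,0): CG² = 3/5, CG = +√(3/5)
Pairs with CG² = 2/5: (1/2,-1): +√(2/5)

(1/2,-1): +√(2/5)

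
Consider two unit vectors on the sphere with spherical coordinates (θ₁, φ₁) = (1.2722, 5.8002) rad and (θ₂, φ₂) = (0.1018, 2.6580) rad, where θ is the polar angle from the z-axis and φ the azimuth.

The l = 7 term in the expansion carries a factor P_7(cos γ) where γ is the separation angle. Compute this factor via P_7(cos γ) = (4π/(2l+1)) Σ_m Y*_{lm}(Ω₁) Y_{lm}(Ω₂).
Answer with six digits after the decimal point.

Expand P_7 via completeness: Σ_{m} conj(Y_{7,m}) at Ω₁ times Y_{7,m} at Ω₂ —
  m=-7: Y*=-0.35388 + 0.08634j  Y=0.00000 + 0.00000j  product -0.00000 - 0.00000j
  m=-6: Y*=-0.40712 - 0.10122j  Y=-0.00000 + 0.00000j  product 0.00000 + 0.00000j
  m=-5: Y*=-0.02735 - 0.02431j  Y=0.00004 - 0.00003j  product -0.00000 - 0.00000j
  m=-4: Y*=0.11934 + 0.31596j  Y=-0.00027 + 0.00072j  product -0.00026 - 0.00000j
  m=-3: Y*=-0.01926 + 0.15730j  Y=-0.00108 - 0.00896j  product 0.00143 + 0.00000j
  m=-2: Y*=0.15662 - 0.22658j  Y=0.04215 + 0.06114j  product 0.02045 + 0.00002j
  m=-1: Y*=0.17592 - 0.09225j  Y=-0.34264 - 0.17995j  product -0.07688 - 0.00005j
  m=+0: Y*=-0.25414 + 0.00000j  Y=0.93963 + 0.00000j  product -0.23880 + 0.00000j
  m=+1: Y*=-0.17592 - 0.09225j  Y=0.34264 - 0.17995j  product -0.07688 + 0.00005j
  m=+2: Y*=0.15662 + 0.22658j  Y=0.04215 - 0.06114j  product 0.02045 - 0.00002j
  m=+3: Y*=0.01926 + 0.15730j  Y=0.00108 - 0.00896j  product 0.00143 - 0.00000j
  m=+4: Y*=0.11934 - 0.31596j  Y=-0.00027 - 0.00072j  product -0.00026 + 0.00000j
  m=+5: Y*=0.02735 - 0.02431j  Y=-0.00004 - 0.00003j  product -0.00000 + 0.00000j
  m=+6: Y*=-0.40712 + 0.10122j  Y=-0.00000 - 0.00000j  product 0.00000 - 0.00000j
  m=+7: Y*=0.35388 + 0.08634j  Y=-0.00000 + 0.00000j  product -0.00000 + 0.00000j
Σ over m = -0.34931 - 0.00000j; ×(4π/15) → -0.29263 - 0.00000j. Real part: -0.292634

-0.292634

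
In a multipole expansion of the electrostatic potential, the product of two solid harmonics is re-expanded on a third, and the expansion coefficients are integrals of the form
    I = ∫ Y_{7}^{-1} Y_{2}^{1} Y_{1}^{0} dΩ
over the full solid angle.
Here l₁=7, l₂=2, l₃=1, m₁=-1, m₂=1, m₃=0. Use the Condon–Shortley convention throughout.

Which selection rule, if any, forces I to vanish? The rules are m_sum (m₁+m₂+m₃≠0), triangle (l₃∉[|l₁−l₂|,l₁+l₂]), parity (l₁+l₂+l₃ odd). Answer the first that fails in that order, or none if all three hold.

triangle

Σmᵢ = 0  ✓
l₃∈[|l₁−l₂|,l₁+l₂]=[5,9] required, l₃=1 fails  ✗
Σlᵢ = 10 ⇒ even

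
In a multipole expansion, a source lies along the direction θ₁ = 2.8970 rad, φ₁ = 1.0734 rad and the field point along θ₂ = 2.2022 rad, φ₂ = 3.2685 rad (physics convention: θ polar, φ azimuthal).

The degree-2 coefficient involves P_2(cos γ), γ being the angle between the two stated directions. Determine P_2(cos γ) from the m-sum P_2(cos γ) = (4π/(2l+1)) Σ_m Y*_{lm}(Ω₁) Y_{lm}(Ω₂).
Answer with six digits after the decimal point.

-0.184736

Term-by-term m-sum for l=2 (normalisation 4π/5 = 2.513274):
  [-2]  conj(Y_{2,-2})(Ω₁) = -0.01234 + 0.01900j ; Y_{2,-2}(Ω₂) = 0.24362 - 0.06320j ; Δ = -0.00181 + 0.00541j
  [-1]  conj(Y_{2,-1})(Ω₁) = -0.08661 - 0.15952j ; Y_{2,-1}(Ω₂) = 0.36514 - 0.04659j ; Δ = -0.03906 - 0.05421j
  [+0]  conj(Y_{2,0})(Ω₁) = 0.57530 + 0.00000j ; Y_{2,0}(Ω₂) = 0.01428 + 0.00000j ; Δ = 0.00822 + 0.00000j
  [+1]  conj(Y_{2,1})(Ω₁) = 0.08661 - 0.15952j ; Y_{2,1}(Ω₂) = -0.36514 - 0.04659j ; Δ = -0.03906 + 0.05421j
  [+2]  conj(Y_{2,2})(Ω₁) = -0.01234 - 0.01900j ; Y_{2,2}(Ω₂) = 0.24362 + 0.06320j ; Δ = -0.00181 - 0.00541j
Accumulated sum -0.07350 - 0.00000j; after 4π/(2l+1) scaling, -0.18474 - 0.00000j ⇒ P_2 = -0.184736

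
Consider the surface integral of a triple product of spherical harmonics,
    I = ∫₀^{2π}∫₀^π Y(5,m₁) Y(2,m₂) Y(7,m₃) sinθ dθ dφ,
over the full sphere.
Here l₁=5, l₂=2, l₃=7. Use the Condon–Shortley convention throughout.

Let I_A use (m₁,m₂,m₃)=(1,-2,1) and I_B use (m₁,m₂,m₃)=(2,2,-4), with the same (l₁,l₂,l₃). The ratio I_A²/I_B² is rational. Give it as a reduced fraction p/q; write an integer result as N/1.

7/33

Shared (l₁,l₂,l₃)=(5,2,7): N and (l;000)² cancel in I_A²/I_B².
A: Δ = 0!·10!·4!/15! = 1/15015; Racah Σ t=0..0: t=0:+1/414720 = 1/414720; ⇒ 3j(5 2 7; 1 -2 1)² = 2/429, sgn +1
B: Δ = 0!·10!·4!/15! = 1/15015; Racah Σ t=0..0: t=0:+1/725760 = 1/725760; ⇒ 3j(5 2 7; 2 2 -4)² = 2/91, sgn -1
I_A²/I_B² = (2/429)/(2/91) = 7/33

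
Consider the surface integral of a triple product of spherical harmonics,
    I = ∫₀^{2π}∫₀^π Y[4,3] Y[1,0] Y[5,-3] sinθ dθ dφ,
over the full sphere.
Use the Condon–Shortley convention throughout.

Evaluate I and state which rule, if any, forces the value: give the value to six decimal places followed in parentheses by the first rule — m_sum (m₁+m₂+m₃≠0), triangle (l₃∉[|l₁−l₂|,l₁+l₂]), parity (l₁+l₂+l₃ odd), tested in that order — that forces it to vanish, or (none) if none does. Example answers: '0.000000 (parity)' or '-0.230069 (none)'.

Checks pass: Σm=0; 10 even; l₃=5∈[3,5].
(2·4+1)(2·1+1)(2·5+1) = 297
Δ: 0! 8! 2! / 11! → 1/495
sum: t=0:+1/576 = 1/576
3j²(4 1 5; 0 0 0) = Δ·Π!·Σ² = 5/99  (sign -1)
sum: t=0:+1/5040 = 1/5040
3j²(4 1 5; 3 0 -3) = Δ·Π!·Σ² = 16/495  (sign +1)
combine: 4πI² = 297·5/99·16/495 = 16/33
take √, sign -1: I = -0.19642560
No selection rule forces the value: the integral is nonzero (none).

-0.196426 (none)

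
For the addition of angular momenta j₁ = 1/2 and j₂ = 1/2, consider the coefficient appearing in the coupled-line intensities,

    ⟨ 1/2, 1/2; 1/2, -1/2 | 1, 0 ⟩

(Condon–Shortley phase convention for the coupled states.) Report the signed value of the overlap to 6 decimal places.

j₁+j₂−J=0  J+j₁−j₂=1  J−j₁+j₂=1  j₁+j₂+J+1=3
(j₁±m₁, j₂±m₂, J±M) = (1,0,0,1,1,1)
P² = 1/2
sum k=0..0:
  [0] +1/1 = 1
S = 1
C² = P²·S² = 1/2 ; C = +0.707107

+0.707107  (= +√(1/2))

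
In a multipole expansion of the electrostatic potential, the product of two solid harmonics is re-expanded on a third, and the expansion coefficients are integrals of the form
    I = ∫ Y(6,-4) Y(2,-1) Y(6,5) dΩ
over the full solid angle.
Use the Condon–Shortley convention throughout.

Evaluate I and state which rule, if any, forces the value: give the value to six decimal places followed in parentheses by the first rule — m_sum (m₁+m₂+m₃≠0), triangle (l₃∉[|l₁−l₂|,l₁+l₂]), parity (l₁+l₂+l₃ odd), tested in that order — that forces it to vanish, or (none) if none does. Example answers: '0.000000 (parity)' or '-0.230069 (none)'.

-0.197649 (none)

Rules hold: Σm=0, L=14 even, 4≤6≤8.
N = 13·5·13 = 845
Δ = 2!·10!·2!/15! = 1/90090
Racah Σ t=0..2: t=0:+1/69120 t=1:−1/14400 t=2:+1/69120 = -7/172800
⇒ 3j(6 2 6; 0 0 0)² = 14/715, sgn -1
Racah Σ t=0..1: t=0:+1/7257600 t=1:−1/725760 = -1/806400
⇒ 3j(6 2 6; -4 -1 5)² = 27/910, sgn +1
4πI² = N·(3j₀)²·(3jₘ)² = 27/55
I = -1·√(0.490909/4π) = -0.19764945
No selection rule forces the value: the integral is nonzero (none).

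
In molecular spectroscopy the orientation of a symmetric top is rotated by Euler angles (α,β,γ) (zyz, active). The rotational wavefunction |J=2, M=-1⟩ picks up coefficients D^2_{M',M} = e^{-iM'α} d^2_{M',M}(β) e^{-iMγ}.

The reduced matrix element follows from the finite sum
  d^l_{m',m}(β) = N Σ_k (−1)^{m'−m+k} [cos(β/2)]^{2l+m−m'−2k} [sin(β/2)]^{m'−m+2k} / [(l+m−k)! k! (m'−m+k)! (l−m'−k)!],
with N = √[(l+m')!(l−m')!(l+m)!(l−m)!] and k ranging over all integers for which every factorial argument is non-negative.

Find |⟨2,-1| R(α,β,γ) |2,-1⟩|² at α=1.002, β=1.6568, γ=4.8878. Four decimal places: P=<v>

D^2_{-1,-1}(1.0020,1.6568,4.8878) = e^{-i·-1·1.0020}·d^2_{-1,-1}(1.6568)·e^{-i·-1·4.8878}. Compute d first:
c=cos(1.656800/2)=0.676056, s=sin(1.656800/2)=0.736851; N=√[1·6·1·6]=6.000000
k: max(0,(-1)−(-1))=0 … min(2+(-1),2−(-1))=1
  k=0: (−1)^0·6.0000/(6)·0.6761^4·0.7369^0 = +0.208896
  k=1: (−1)^1·6.0000/(2)·0.6761^2·0.7369^2 = -0.744466
d^2_{-1,-1}(1.6568) = +0.208896 -0.744466 = -0.535570
|D^2_{-1,-1}|² = |d^2_{-1,-1}(β)|² = (-0.535570)² = 0.286836 (the z-rotation phases have unit modulus)

P=0.2868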